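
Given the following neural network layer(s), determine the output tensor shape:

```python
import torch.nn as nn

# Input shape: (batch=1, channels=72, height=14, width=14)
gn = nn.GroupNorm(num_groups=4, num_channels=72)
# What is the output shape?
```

Input: (1, 72, 14, 14) -> Output: (1, 72, 14, 14)

Answer: (1, 72, 14, 14)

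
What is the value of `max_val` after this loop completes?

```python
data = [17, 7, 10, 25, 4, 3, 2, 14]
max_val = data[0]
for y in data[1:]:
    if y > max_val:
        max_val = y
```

Maximum of [17, 7, 10, 25, 4, 3, 2, 14]
`max_val` takes the values: 17 → 25

Answer: 25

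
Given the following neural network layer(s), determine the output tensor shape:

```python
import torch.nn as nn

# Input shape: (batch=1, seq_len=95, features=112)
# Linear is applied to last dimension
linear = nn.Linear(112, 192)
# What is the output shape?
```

Input: (1, 95, 112) -> Output: (1, 95, 192)

Answer: (1, 95, 192)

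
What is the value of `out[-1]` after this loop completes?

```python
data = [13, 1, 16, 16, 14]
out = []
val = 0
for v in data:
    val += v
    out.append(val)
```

Cumulative sum ends at 60
`out` takes the values: [] → [13] → [13, 14] → [13, 14, 30] → [13, 14, 30, 46] → [13, 14, 30, 46, 60]
So `out[-1]` = 60

Answer: 60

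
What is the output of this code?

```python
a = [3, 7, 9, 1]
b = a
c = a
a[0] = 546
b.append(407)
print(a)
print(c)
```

Key concept: multiple aliases.
Step by step:
`a = [3, 7, 9, 1]` → a = [3, 7, 9, 1]
`b = a` → b = [3, 7, 9, 1] (same object as a)
`c = a` → c = [3, 7, 9, 1] (same object as a, b)
`a[0] = 546` → a = [546, 7, 9, 1] (same object as b, c); b = [546, 7, 9, 1] (same object as a, c); c = [546, 7, 9, 1] (same object as a, b)
`b.append(407)` → a = [546, 7, 9, 1, 407] (same object as b, c); b = [546, 7, 9, 1, 407] (same object as a, c); c = [546, 7, 9, 1, 407] (same object as a, b)
`print(a)` → prints [546, 7, 9, 1, 407]
`print(c)` → prints [546, 7, 9, 1, 407]

Answer:
[546, 7, 9, 1, 407]
[546, 7, 9, 1, 407]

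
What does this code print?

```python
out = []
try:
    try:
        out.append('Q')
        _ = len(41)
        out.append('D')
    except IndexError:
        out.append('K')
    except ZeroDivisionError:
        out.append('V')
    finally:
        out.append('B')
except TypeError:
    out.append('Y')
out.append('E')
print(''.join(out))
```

Execution trace: 'Q' (try body) → 'B' (finally) → 'Y' (outer except TypeError) → 'E' (after the try/except). Output: QBYE

Answer: QBYE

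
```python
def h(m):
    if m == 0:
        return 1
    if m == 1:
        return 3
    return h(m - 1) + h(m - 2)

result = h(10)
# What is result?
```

Build up from base cases: h(0)=1, h(1)=3, h(2)=4, h(3)=7, h(4)=11, h(5)=18, h(6)=29, ..., h(10)=199

Answer: 199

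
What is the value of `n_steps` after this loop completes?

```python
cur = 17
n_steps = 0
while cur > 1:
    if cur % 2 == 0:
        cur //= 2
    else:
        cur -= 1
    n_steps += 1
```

Steps to reduce 17 to 1
`n_steps` takes the values: 0 → 1 → 2 → 3 → 4 → 5

Answer: 5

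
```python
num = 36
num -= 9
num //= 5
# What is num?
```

Trace:
`num = 36` → num = 36
`num -= 9` → num = 27
`num //= 5` → num = 5
So num = 5

Answer: 5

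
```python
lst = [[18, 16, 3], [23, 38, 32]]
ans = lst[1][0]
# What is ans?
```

Trace:
`lst = [[18, 16, 3], [23, 38, 32]]` → lst = [[18, 16, 3], [23, 38, 32]]
`ans = lst[1][0]` → ans = 23
So ans = 23

Answer: 23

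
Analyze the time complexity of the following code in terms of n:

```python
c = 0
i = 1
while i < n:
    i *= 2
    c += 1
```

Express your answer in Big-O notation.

Each loop level contributes: log n. Multiplying the contributions gives O(log n).

Answer: O(log n)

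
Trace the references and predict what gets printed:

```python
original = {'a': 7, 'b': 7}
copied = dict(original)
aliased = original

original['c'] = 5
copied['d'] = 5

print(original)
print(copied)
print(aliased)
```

Key concept: dict() creates copy, assignment creates alias.
Step by step:
`original = {'a': 7, 'b': 7}` → original = {'a': 7, 'b': 7}
`copied = dict(original)` → copied = {'a': 7, 'b': 7}
`aliased = original` → aliased = {'a': 7, 'b': 7} (same object as original)
`original['c'] = 5` → original = {'a': 7, 'b': 7, 'c': 5} (same object as aliased); aliased = {'a': 7, 'b': 7, 'c': 5} (same object as original)
`copied['d'] = 5` → copied = {'a': 7, 'b': 7, 'd': 5}
`print(original)` → prints {'a': 7, 'b': 7, 'c': 5}
`print(copied)` → prints {'a': 7, 'b': 7, 'd': 5}
`print(aliased)` → prints {'a': 7, 'b': 7, 'c': 5}

Answer:
{'a': 7, 'b': 7, 'c': 5}
{'a': 7, 'b': 7, 'd': 5}
{'a': 7, 'b': 7, 'c': 5}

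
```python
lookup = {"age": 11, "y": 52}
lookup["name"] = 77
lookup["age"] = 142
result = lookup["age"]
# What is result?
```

Trace:
`lookup = {"age": 11, "y": 52}` → lookup = {'age': 11, 'y': 52}
`lookup["name"] = 77` → lookup = {'age': 11, 'y': 52, 'name': 77}
`lookup["age"] = 142` → lookup = {'age': 142, 'y': 52, 'name': 77}
`result = lookup["age"]` → result = 142
So result = 142

Answer: 142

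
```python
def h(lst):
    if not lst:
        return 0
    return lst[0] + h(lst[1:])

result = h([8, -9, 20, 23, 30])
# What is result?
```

8 + (-9) + 20 + 23 + 30 + 0 = 72

Answer: 72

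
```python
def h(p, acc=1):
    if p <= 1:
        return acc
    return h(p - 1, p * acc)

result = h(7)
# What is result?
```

Accumulator trace (n, acc): (7, 1) -> (6, 7) -> (5, 42) -> (4, 210) -> (3, 840) -> (2, 2520) -> (1, 5040) -> return 5040

Answer: 5040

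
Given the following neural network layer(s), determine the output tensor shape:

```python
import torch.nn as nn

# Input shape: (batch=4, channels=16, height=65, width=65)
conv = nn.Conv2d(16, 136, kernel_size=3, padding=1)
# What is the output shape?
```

Input: (4, 16, 65, 65) -> Output: (4, 136, 65, 65)

Answer: (4, 136, 65, 65)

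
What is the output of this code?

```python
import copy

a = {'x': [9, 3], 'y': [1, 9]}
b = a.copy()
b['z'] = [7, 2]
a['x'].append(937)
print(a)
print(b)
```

Key concept: shallow copy of dict with mutable values.
Step by step:
`a = {'x': [9, 3], 'y': [1, 9]}` → a = {'x': [9, 3], 'y': [1, 9]}
`b = a.copy()` → b = {'x': [9, 3], 'y': [1, 9]}
`b['z'] = [7, 2]` → b = {'x': [9, 3], 'y': [1, 9], 'z': [7, 2]}
`a['x'].append(937)` → a = {'x': [9, 3, 937], 'y': [1, 9]}; b = {'x': [9, 3, 937], 'y': [1, 9], 'z': [7, 2]}
`print(a)` → prints {'x': [9, 3, 937], 'y': [1, 9]}
`print(b)` → prints {'x': [9, 3, 937], 'y': [1, 9], 'z': [7, 2]}

Answer:
{'x': [9, 3, 937], 'y': [1, 9]}
{'x': [9, 3, 937], 'y': [1, 9], 'z': [7, 2]}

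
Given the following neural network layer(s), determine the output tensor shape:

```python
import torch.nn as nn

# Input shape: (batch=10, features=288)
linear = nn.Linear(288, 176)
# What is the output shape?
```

Input: (10, 288) -> Output: (10, 176)

Answer: (10, 176)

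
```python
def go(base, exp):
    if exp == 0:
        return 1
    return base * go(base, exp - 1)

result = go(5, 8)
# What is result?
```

go(5, 8) = 5 * 5 * 5 * 5 * 5 * 5 * 5 * 5 = 390625

Answer: 390625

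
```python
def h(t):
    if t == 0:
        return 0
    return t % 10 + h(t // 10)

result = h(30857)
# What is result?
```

Sum of digits of 30857: 7 + 5 + 8 + 0 + 3 = 23

Answer: 23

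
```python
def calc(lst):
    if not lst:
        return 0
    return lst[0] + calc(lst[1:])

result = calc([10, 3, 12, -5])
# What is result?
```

10 + 3 + 12 + (-5) + 0 = 20

Answer: 20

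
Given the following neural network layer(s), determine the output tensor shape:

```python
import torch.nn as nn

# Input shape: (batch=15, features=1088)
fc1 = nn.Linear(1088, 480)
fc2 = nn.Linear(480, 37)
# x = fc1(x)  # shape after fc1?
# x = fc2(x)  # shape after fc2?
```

Input: (15, 1088) -> after fc1: (15, 480) -> Output: (15, 37)

Answer: (15, 37)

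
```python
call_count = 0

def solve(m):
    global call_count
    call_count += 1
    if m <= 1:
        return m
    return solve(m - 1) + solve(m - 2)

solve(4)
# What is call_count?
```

Calls(m) = 1 + Calls(m-1) + Calls(m-2); Calls(0)=Calls(1)=1. For m=4 this gives 9.

Answer: 9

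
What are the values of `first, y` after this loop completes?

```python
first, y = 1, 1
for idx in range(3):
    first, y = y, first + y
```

Fibonacci: after 3 iterations
`first, y` takes the values: (1, 1) → (1, 2) → (2, 3) → (3, 5)

Answer: 3, 5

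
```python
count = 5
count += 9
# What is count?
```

Trace:
`count = 5` → count = 5
`count += 9` → count = 14
So count = 14

Answer: 14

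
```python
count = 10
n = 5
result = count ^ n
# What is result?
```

Trace:
`count = 10` → count = 10
`n = 5` → n = 5
`result = count ^ n` → result = 15
So result = 15

Answer: 15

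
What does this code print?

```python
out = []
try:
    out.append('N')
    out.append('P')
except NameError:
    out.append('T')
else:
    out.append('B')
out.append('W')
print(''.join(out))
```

Execution trace: 'N' (try body) → 'P' (try body, no exception) → 'B' (else) → 'W' (after the try/except). Output: NPBW

Answer: NPBW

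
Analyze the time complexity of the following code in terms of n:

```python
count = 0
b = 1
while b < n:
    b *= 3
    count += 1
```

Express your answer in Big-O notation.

Each loop level contributes: log n. Multiplying the contributions gives O(log n).

Answer: O(log n)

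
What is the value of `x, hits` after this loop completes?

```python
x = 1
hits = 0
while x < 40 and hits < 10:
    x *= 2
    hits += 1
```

Double until >= 40 or 10 iterations
`x, hits` takes the values: (1, 0) → (2, 0) → (2, 1) → (4, 1) → (4, 2) → (8, 2) → (8, 3) → (16, 3) → (16, 4) → (32, 4) → (32, 5) → (64, 5) → (64, 6)

Answer: 64, 6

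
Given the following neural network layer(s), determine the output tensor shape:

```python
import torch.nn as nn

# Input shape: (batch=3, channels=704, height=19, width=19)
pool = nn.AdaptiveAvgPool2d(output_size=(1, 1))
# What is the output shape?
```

Input: (3, 704, 19, 19) -> Output: (3, 704, 1, 1)

Answer: (3, 704, 1, 1)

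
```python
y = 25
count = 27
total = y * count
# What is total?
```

Trace:
`y = 25` → y = 25
`count = 27` → count = 27
`total = y * count` → total = 675
So total = 675

Answer: 675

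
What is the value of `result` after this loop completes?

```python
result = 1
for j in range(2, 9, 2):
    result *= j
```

Product of even numbers 2 to 8
`result` takes the values: 1 → 2 → 8 → 48 → 384

Answer: 384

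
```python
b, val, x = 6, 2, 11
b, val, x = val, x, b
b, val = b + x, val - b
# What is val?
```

Trace:
`b, val, x = 6, 2, 11` → b = 6; val = 2; x = 11
`b, val, x = val, x, b` → b = 2; val = 11; x = 6
`b, val = b + x, val - b` → b = 8; val = 9
So val = 9

Answer: 9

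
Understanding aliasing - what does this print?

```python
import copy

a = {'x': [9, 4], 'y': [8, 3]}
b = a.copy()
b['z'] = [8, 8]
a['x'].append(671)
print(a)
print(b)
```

Key concept: shallow copy of dict with mutable values.
Step by step:
`a = {'x': [9, 4], 'y': [8, 3]}` → a = {'x': [9, 4], 'y': [8, 3]}
`b = a.copy()` → b = {'x': [9, 4], 'y': [8, 3]}
`b['z'] = [8, 8]` → b = {'x': [9, 4], 'y': [8, 3], 'z': [8, 8]}
`a['x'].append(671)` → a = {'x': [9, 4, 671], 'y': [8, 3]}; b = {'x': [9, 4, 671], 'y': [8, 3], 'z': [8, 8]}
`print(a)` → prints {'x': [9, 4, 671], 'y': [8, 3]}
`print(b)` → prints {'x': [9, 4, 671], 'y': [8, 3], 'z': [8, 8]}

Answer:
{'x': [9, 4, 671], 'y': [8, 3]}
{'x': [9, 4, 671], 'y': [8, 3], 'z': [8, 8]}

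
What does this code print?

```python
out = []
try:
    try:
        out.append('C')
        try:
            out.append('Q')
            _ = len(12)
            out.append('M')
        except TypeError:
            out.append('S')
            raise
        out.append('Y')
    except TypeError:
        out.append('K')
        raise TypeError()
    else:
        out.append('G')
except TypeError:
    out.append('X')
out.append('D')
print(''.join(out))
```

Execution trace: 'C' (try body) → 'Q' (inner try body) → 'S' (inner except TypeError) → 'K' (except TypeError) → 'X' (outer except TypeError) → 'D' (after the try/except). Output: CQSKXD

Answer: CQSKXD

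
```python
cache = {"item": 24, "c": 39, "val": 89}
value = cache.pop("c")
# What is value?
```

Trace:
`cache = {"item": 24, "c": 39, "val": 89}` → cache = {'item': 24, 'c': 39, 'val': 89}
`value = cache.pop("c")` → cache = {'item': 24, 'val': 89}; value = 39
So value = 39

Answer: 39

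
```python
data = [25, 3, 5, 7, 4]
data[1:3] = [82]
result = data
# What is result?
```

Trace:
`data = [25, 3, 5, 7, 4]` → data = [25, 3, 5, 7, 4]
`data[1:3] = [82]` → data = [25, 82, 7, 4]
`result = data` → result = [25, 82, 7, 4]
So result = [25, 82, 7, 4]

Answer: [25, 82, 7, 4]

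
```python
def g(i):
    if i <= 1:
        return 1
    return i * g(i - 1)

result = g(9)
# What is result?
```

g(9) = 9 * 8 * 7 * 6 * 5 * 4 * 3 * 2 * 1 = 362880

Answer: 362880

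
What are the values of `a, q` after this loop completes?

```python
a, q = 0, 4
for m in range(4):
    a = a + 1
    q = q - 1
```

a goes 0→4, q goes 4→0
`a, q` takes the values: (0, 4) → (1, 4) → (1, 3) → (2, 3) → (2, 2) → (3, 2) → (3, 1) → (4, 1) → (4, 0)

Answer: 4, 0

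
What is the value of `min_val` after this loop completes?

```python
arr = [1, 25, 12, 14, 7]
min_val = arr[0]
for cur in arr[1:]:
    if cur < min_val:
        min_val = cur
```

Minimum of [1, 25, 12, 14, 7]
`min_val` takes the values: 1

Answer: 1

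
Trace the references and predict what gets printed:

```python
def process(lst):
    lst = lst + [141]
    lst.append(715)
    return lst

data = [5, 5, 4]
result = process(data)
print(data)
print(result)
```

Key concept: rebinding parameter vs mutation.
Step by step:
`data = [5, 5, 4]` → data = [5, 5, 4]
`result = process(data)` → result = [5, 5, 4, 141, 715]
`print(data)` → prints [5, 5, 4]
`print(result)` → prints [5, 5, 4, 141, 715]

Answer:
[5, 5, 4]
[5, 5, 4, 141, 715]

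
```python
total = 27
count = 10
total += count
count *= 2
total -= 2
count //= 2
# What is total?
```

Trace:
`total = 27` → total = 27
`count = 10` → count = 10
`total += count` → total = 37
`count *= 2` → count = 20
`total -= 2` → total = 35
`count //= 2` → count = 10
So total = 35

Answer: 35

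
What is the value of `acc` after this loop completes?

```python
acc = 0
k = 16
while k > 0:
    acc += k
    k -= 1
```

Sum 16 down to 1
`acc` takes the values: 0 → 16 → 31 → 45 → 58 → 70 → 81 → 91 → 100 → 108 → 115 → 121 → 126 → 130 → 133 → 135 → 136

Answer: 136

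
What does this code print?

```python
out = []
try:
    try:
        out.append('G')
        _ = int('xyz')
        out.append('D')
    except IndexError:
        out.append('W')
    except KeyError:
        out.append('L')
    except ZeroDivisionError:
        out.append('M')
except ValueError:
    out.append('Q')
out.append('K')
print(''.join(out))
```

Execution trace: 'G' (try body) → 'Q' (outer except ValueError) → 'K' (after the try/except). Output: GQK

Answer: GQK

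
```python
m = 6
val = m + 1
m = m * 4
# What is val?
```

Trace:
`m = 6` → m = 6
`val = m + 1` → val = 7
`m = m * 4` → m = 24
So val = 7

Answer: 7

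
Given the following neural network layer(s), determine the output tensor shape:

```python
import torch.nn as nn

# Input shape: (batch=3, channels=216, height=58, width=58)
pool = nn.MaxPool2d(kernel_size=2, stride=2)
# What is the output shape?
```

Input: (3, 216, 58, 58) -> Output: (3, 216, 29, 29)

Answer: (3, 216, 29, 29)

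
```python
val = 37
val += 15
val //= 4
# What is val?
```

Trace:
`val = 37` → val = 37
`val += 15` → val = 52
`val //= 4` → val = 13
So val = 13

Answer: 13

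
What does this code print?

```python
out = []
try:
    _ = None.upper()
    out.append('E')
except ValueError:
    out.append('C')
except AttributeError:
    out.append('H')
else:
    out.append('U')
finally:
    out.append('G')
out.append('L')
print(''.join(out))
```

Execution trace: 'H' (except AttributeError) → 'G' (finally) → 'L' (after the try/except). Output: HGL

Answer: HGL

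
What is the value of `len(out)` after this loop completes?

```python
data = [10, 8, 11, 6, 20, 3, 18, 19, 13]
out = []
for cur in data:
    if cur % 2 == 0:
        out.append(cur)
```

Count even numbers in [10, 8, 11, 6, 20, 3, 18, 19, 13]
`out` takes the values: [] → [10] → [10, 8] → [10, 8, 6] → [10, 8, 6, 20] → [10, 8, 6, 20, 18]
So `len(out)` = 5

Answer: 5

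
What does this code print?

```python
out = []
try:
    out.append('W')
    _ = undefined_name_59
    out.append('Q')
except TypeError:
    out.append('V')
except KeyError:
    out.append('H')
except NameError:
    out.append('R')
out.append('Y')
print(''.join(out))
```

Execution trace: 'W' (try body) → 'R' (except NameError) → 'Y' (after the try/except). Output: WRY

Answer: WRY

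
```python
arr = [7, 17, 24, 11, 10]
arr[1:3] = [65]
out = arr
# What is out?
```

Trace:
`arr = [7, 17, 24, 11, 10]` → arr = [7, 17, 24, 11, 10]
`arr[1:3] = [65]` → arr = [7, 65, 11, 10]
`out = arr` → out = [7, 65, 11, 10]
So out = [7, 65, 11, 10]

Answer: [7, 65, 11, 10]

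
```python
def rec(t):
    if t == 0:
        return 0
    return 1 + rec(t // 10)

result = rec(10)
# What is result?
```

Count of digits of 10: 2

Answer: 2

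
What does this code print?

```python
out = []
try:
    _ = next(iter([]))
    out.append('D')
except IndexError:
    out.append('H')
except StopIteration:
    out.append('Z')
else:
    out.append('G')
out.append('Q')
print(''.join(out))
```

Execution trace: 'Z' (except StopIteration) → 'Q' (after the try/except). Output: ZQ

Answer: ZQ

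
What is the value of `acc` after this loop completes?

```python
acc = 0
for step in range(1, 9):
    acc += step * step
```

Sum of squares 1² to 8² = 204
`acc` takes the values: 0 → 1 → 5 → 14 → 30 → 55 → 91 → 140 → 204

Answer: 204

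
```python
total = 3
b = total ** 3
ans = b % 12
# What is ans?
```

Trace:
`total = 3` → total = 3
`b = total ** 3` → b = 27
`ans = b % 12` → ans = 3
So ans = 3

Answer: 3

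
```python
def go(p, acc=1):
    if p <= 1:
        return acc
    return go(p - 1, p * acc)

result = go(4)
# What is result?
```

Accumulator trace (n, acc): (4, 1) -> (3, 4) -> (2, 12) -> (1, 24) -> return 24

Answer: 24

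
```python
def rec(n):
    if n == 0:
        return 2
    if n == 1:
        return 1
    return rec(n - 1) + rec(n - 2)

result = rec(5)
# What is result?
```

Build up from base cases: rec(0)=2, rec(1)=1, rec(2)=3, rec(3)=4, rec(4)=7, rec(5)=11

Answer: 11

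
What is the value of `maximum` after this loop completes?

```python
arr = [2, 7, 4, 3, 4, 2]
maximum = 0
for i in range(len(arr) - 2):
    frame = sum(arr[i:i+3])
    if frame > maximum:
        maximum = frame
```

Max sum of 3-element window in [2, 7, 4, 3, 4, 2]
`maximum` takes the values: 0 → 13 → 14

Answer: 14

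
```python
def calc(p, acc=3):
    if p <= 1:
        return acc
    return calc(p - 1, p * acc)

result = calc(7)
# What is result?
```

Accumulator trace (n, acc): (7, 3) -> (6, 21) -> (5, 126) -> (4, 630) -> (3, 2520) -> (2, 7560) -> (1, 15120) -> return 15120

Answer: 15120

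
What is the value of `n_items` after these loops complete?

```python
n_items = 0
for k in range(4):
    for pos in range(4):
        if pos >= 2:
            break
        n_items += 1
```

Inner breaks at 2, outer runs 4 times
`n_items` takes the values: 0 → 1 → 2 → 3 → 4 → 5 → 6 → 7 → 8

Answer: 8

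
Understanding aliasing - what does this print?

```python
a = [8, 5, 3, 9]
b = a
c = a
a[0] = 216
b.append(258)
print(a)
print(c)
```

Key concept: multiple aliases.
Step by step:
`a = [8, 5, 3, 9]` → a = [8, 5, 3, 9]
`b = a` → b = [8, 5, 3, 9] (same object as a)
`c = a` → c = [8, 5, 3, 9] (same object as a, b)
`a[0] = 216` → a = [216, 5, 3, 9] (same object as b, c); b = [216, 5, 3, 9] (same object as a, c); c = [216, 5, 3, 9] (same object as a, b)
`b.append(258)` → a = [216, 5, 3, 9, 258] (same object as b, c); b = [216, 5, 3, 9, 258] (same object as a, c); c = [216, 5, 3, 9, 258] (same object as a, b)
`print(a)` → prints [216, 5, 3, 9, 258]
`print(c)` → prints [216, 5, 3, 9, 258]

Answer:
[216, 5, 3, 9, 258]
[216, 5, 3, 9, 258]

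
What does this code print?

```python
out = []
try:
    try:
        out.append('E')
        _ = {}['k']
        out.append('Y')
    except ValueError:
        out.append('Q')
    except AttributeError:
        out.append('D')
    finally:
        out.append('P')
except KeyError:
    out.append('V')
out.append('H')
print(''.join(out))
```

Execution trace: 'E' (try body) → 'P' (finally) → 'V' (outer except KeyError) → 'H' (after the try/except). Output: EPVH

Answer: EPVH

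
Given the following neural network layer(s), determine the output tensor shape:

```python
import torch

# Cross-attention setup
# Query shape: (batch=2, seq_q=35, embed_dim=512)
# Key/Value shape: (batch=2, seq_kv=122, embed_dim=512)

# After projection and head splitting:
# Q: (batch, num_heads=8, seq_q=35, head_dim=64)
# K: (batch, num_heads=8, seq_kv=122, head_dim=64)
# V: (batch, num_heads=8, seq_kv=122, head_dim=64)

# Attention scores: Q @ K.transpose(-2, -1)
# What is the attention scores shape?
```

Input: (2, 35, 512) -> Output: (2, 8, 35, 122)

Answer: (2, 8, 35, 122)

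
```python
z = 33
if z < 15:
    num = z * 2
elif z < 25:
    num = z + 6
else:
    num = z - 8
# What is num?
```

Trace:
`z = 33` → z = 33
`if z < 15: ...` → z < 15 is False, z < 25 is False, take else branch → num = 25
So num = 25

Answer: 25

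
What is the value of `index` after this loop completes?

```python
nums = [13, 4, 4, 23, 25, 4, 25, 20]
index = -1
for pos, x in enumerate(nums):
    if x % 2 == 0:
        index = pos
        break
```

First even number index in [13, 4, 4, 23, 25, 4, 25, 20]
`index` takes the values: -1 → 1

Answer: 1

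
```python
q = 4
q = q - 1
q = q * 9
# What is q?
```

Trace:
`q = 4` → q = 4
`q = q - 1` → q = 3
`q = q * 9` → q = 27
So q = 27

Answer: 27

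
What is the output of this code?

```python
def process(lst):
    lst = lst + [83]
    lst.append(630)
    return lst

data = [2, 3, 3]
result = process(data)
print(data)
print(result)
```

Key concept: rebinding parameter vs mutation.
Step by step:
`data = [2, 3, 3]` → data = [2, 3, 3]
`result = process(data)` → result = [2, 3, 3, 83, 630]
`print(data)` → prints [2, 3, 3]
`print(result)` → prints [2, 3, 3, 83, 630]

Answer:
[2, 3, 3]
[2, 3, 3, 83, 630]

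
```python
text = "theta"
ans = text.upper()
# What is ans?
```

Trace:
`text = "theta"` → text = 'theta'
`ans = text.upper()` → ans = 'THETA'
So ans = 'THETA'

Answer: 'THETA'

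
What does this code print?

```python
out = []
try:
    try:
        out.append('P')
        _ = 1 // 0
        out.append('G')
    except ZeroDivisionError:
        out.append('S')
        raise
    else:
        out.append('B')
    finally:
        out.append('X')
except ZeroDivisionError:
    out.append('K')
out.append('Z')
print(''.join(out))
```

Execution trace: 'P' (try body) → 'S' (except ZeroDivisionError) → 'X' (finally) → 'K' (outer except ZeroDivisionError) → 'Z' (after the try/except). Output: PSXKZ

Answer: PSXKZ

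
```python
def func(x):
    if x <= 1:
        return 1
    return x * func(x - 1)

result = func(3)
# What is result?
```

func(3) = 3 * 2 * 1 = 6

Answer: 6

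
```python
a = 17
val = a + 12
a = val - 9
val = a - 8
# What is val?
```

Trace:
`a = 17` → a = 17
`val = a + 12` → val = 29
`a = val - 9` → a = 20
`val = a - 8` → val = 12
So val = 12

Answer: 12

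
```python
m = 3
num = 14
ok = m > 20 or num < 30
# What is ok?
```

Trace:
`m = 3` → m = 3
`num = 14` → num = 14
`ok = m > 20 or num < 30` → ok = True
So ok = True

Answer: True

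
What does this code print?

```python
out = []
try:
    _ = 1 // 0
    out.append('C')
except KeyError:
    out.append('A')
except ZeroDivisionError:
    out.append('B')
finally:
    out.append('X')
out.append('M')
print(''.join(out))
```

Execution trace: 'B' (except ZeroDivisionError) → 'X' (finally) → 'M' (after the try/except). Output: BXM

Answer: BXM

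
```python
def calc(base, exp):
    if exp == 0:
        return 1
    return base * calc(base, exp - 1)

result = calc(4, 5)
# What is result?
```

calc(4, 5) = 4 * 4 * 4 * 4 * 4 = 1024

Answer: 1024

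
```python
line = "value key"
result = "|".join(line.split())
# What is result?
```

Trace:
`line = "value key"` → line = 'value key'
`result = "|".join(line.split())` → result = 'value|key'
So result = 'value|key'

Answer: 'value|key'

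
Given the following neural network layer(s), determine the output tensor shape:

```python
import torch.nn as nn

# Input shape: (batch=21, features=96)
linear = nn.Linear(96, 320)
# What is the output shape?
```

Input: (21, 96) -> Output: (21, 320)

Answer: (21, 320)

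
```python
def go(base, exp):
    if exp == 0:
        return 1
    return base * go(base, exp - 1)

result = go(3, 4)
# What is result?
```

go(3, 4) = 3 * 3 * 3 * 3 = 81

Answer: 81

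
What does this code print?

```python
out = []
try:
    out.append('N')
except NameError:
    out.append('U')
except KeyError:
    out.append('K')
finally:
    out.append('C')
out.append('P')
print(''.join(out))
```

Execution trace: 'N' (try body, no exception) → 'C' (finally) → 'P' (after the try/except). Output: NCP

Answer: NCP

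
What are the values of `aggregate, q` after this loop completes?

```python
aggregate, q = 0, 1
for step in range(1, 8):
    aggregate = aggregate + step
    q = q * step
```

Sum and factorial of 1 to 7
`aggregate, q` takes the values: (0, 1) → (1, 1) → (3, 1) → (3, 2) → (6, 2) → (6, 6) → (10, 6) → (10, 24) → (15, 24) → (15, 120) → (21, 120) → (21, 720) → (28, 720) → (28, 5040)

Answer: 28, 5040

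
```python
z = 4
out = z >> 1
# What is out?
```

Trace:
`z = 4` → z = 4
`out = z >> 1` → out = 2
So out = 2

Answer: 2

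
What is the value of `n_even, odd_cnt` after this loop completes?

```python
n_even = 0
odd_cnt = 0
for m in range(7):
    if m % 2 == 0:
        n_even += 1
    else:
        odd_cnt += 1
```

Count evens and odds in range(7)
`n_even, odd_cnt` takes the values: (0, 0) → (1, 0) → (1, 1) → (2, 1) → (2, 2) → (3, 2) → (3, 3) → (4, 3)

Answer: 4, 3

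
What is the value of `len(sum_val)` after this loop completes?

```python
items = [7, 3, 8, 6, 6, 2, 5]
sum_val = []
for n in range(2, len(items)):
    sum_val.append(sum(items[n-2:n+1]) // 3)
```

Number of 3-element averages
`sum_val` takes the values: [] → [6] → [6, 5] → [6, 5, 6] → [6, 5, 6, 4] → [6, 5, 6, 4, 4]
So `len(sum_val)` = 5

Answer: 5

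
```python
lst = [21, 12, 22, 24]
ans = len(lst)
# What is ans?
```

Trace:
`lst = [21, 12, 22, 24]` → lst = [21, 12, 22, 24]
`ans = len(lst)` → ans = 4
So ans = 4

Answer: 4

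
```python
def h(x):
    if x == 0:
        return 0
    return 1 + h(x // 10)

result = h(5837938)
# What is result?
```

Count of digits of 5837938: 7

Answer: 7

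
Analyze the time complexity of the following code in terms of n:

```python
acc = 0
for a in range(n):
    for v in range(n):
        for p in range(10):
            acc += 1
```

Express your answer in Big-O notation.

Each loop level contributes: n × n × 1. Multiplying the contributions gives O(n^2).

Answer: O(n^2)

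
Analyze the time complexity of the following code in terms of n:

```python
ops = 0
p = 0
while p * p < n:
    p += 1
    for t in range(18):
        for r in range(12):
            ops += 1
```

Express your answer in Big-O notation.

Each loop level contributes: √n × 1 × 1. Multiplying the contributions gives O(√n).

Answer: O(√n)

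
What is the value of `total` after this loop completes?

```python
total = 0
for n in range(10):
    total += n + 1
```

Start at 0, add 1 to 10 = 55
`total` takes the values: 0 → 1 → 3 → 6 → 10 → 15 → 21 → 28 → 36 → 45 → 55

Answer: 55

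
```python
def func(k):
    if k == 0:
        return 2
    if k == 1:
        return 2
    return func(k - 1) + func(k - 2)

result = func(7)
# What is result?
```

Build up from base cases: func(0)=2, func(1)=2, func(2)=4, func(3)=6, func(4)=10, func(5)=16, func(6)=26, ..., func(7)=42

Answer: 42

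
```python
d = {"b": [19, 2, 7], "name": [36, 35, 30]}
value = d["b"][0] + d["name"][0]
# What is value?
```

Trace:
`d = {"b": [19, 2, 7], "name": [36, 35, 30]}` → d = {'b': [19, 2, 7], 'name': [36, 35, 30]}
`value = d["b"][0] + d["name"][0]` → value = 55
So value = 55

Answer: 55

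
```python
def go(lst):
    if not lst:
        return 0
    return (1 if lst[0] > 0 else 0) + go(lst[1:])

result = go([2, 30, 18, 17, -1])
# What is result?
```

Count of positive elements in [2, 30, 18, 17, -1] = 4

Answer: 4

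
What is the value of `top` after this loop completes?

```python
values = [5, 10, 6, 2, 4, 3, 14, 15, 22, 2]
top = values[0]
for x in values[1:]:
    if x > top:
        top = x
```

Maximum of [5, 10, 6, 2, 4, 3, 14, 15, 22, 2]
`top` takes the values: 5 → 10 → 14 → 15 → 22

Answer: 22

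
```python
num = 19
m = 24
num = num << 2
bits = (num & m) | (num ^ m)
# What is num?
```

Trace:
`num = 19` → num = 19
`m = 24` → m = 24
`num = num << 2` → num = 76
`bits = (num & m) | (num ^ m)` → bits = 92
So num = 76

Answer: 76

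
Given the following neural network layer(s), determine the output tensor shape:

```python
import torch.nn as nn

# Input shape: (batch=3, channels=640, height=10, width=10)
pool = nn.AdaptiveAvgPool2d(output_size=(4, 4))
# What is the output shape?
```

Input: (3, 640, 10, 10) -> Output: (3, 640, 4, 4)

Answer: (3, 640, 4, 4)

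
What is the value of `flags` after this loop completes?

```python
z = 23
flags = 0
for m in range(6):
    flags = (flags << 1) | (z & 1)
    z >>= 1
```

Reverse lowest 6 bits of 23
`flags` takes the values: 0 → 1 → 3 → 7 → 14 → 29 → 58

Answer: 58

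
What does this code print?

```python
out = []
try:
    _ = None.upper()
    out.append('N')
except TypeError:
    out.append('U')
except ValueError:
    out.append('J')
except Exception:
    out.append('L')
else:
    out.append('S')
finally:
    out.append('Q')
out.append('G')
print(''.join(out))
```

Execution trace: 'L' (except Exception) → 'Q' (finally) → 'G' (after the try/except). Output: LQG

Answer: LQG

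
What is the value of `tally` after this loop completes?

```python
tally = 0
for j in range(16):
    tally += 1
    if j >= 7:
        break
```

Loop breaks when j reaches 7, tally is 8
`tally` takes the values: 0 → 1 → 2 → 3 → 4 → 5 → 6 → 7 → 8

Answer: 8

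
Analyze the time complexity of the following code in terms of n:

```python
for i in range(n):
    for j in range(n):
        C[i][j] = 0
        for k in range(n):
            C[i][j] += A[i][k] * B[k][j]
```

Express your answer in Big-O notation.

This is Naive matrix multiplication. Time complexity: O(n³).

Answer: O(n³)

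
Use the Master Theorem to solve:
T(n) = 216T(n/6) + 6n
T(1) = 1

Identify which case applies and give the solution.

a=216, b=6, f(n)=6n. log_6(216) = 3. Since c=1 < 3, Case 1 applies: T(n) = Θ(n^log_b(a)) = O(n^3).

Answer: O(n^3) - Case 1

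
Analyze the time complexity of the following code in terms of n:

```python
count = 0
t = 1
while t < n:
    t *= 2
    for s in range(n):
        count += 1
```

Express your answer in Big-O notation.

Each loop level contributes: log n × n. Multiplying the contributions gives O(n log n).

Answer: O(n log n)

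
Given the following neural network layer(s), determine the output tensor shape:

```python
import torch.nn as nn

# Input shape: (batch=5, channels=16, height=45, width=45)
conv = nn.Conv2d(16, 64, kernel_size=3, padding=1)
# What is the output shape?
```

Input: (5, 16, 45, 45) -> Output: (5, 64, 45, 45)

Answer: (5, 64, 45, 45)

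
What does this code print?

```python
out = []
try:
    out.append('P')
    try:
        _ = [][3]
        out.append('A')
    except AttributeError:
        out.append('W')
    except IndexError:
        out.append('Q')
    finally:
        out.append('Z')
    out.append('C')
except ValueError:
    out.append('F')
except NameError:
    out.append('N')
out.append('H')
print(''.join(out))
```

Execution trace: 'P' (try body) → 'Q' (inner except IndexError) → 'Z' (inner finally) → 'C' (try body, no exception) → 'H' (after the try/except). Output: PQZCH

Answer: PQZCH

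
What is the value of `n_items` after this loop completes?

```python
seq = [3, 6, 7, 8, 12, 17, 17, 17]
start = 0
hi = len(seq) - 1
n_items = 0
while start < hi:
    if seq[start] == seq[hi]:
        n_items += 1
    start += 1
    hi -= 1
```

Count matching pairs from ends
`n_items` takes the values: 0

Answer: 0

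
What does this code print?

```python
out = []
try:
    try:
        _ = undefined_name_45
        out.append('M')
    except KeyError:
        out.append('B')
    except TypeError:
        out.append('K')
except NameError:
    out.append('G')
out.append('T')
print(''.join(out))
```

Execution trace: 'G' (outer except NameError) → 'T' (after the try/except). Output: GT

Answer: GT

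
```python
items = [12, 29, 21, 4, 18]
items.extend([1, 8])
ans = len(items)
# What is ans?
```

Trace:
`items = [12, 29, 21, 4, 18]` → items = [12, 29, 21, 4, 18]
`items.extend([1, 8])` → items = [12, 29, 21, 4, 18, 1, 8]
`ans = len(items)` → ans = 7
So ans = 7

Answer: 7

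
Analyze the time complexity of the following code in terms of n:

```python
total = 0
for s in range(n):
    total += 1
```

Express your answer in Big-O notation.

Each loop level contributes: n. Multiplying the contributions gives O(n).

Answer: O(n)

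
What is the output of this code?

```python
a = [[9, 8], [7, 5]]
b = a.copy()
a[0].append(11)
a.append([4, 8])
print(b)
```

Key concept: shallow copy with nested lists.
Step by step:
`a = [[9, 8], [7, 5]]` → a = [[9, 8], [7, 5]]
`b = a.copy()` → b = [[9, 8], [7, 5]]
`a[0].append(11)` → a = [[9, 8, 11], [7, 5]]; b = [[9, 8, 11], [7, 5]]
`a.append([4, 8])` → a = [[9, 8, 11], [7, 5], [4, 8]]
`print(b)` → prints [[9, 8, 11], [7, 5]]

Answer: [[9, 8, 11], [7, 5]]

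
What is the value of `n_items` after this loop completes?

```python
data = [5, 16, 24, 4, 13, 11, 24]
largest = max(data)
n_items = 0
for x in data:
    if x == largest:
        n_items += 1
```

Count of max value 24 in [5, 16, 24, 4, 13, 11, 24]
`n_items` takes the values: 0 → 1 → 2

Answer: 2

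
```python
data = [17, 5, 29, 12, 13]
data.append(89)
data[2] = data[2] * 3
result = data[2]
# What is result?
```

Trace:
`data = [17, 5, 29, 12, 13]` → data = [17, 5, 29, 12, 13]
`data.append(89)` → data = [17, 5, 29, 12, 13, 89]
`data[2] = data[2] * 3` → data = [17, 5, 87, 12, 13, 89]
`result = data[2]` → result = 87
So result = 87

Answer: 87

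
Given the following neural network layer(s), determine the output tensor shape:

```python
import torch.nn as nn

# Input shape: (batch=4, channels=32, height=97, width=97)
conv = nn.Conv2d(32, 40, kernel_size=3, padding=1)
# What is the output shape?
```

Input: (4, 32, 97, 97) -> Output: (4, 40, 97, 97)

Answer: (4, 40, 97, 97)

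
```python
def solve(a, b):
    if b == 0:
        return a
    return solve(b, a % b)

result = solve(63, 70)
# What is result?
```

solve(63, 70) -> solve(70, 63) -> solve(63, 7) -> solve(7, 0) -> 7

Answer: 7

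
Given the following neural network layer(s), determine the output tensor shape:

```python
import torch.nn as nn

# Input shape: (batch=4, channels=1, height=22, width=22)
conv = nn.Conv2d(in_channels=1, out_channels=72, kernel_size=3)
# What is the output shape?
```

Input: (4, 1, 22, 22) -> Output: (4, 72, 20, 20)

Answer: (4, 72, 20, 20)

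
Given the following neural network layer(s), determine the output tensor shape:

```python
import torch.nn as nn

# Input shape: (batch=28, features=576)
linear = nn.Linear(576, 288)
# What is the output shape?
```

Input: (28, 576) -> Output: (28, 288)

Answer: (28, 288)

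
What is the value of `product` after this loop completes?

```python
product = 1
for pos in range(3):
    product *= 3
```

3^3 = 27
`product` takes the values: 1 → 3 → 9 → 27

Answer: 27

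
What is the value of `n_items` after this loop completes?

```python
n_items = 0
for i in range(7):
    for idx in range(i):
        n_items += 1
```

Triangle number: 0+1+2+...+6
`n_items` takes the values: 0 → 1 → 2 → 3 → 4 → 5 → 6 → 7 → 8 → 9 → 10 → 11 → 12 → 13 → 14 → 15 → 16 → 17 → 18 → 19 → 20 → 21

Answer: 21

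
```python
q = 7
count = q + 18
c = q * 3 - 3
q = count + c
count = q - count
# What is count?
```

Trace:
`q = 7` → q = 7
`count = q + 18` → count = 25
`c = q * 3 - 3` → c = 18
`q = count + c` → q = 43
`count = q - count` → count = 18
So count = 18

Answer: 18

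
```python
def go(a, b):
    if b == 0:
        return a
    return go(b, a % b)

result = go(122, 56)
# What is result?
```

go(122, 56) -> go(56, 10) -> go(10, 6) -> go(6, 4) -> go(4, 2) -> go(2, 0) -> 2

Answer: 2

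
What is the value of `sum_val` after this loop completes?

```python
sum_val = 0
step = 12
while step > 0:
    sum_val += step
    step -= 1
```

Sum 12 down to 1
`sum_val` takes the values: 0 → 12 → 23 → 33 → 42 → 50 → 57 → 63 → 68 → 72 → 75 → 77 → 78

Answer: 78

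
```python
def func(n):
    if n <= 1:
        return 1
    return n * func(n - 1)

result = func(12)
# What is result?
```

func(12) = 12 * 11 * 10 * 9 * 8 * 7 * 6 * 5 * 4 * 3 * 2 * 1 = 479001600

Answer: 479001600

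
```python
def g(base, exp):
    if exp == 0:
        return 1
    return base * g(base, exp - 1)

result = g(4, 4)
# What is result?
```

g(4, 4) = 4 * 4 * 4 * 4 = 256

Answer: 256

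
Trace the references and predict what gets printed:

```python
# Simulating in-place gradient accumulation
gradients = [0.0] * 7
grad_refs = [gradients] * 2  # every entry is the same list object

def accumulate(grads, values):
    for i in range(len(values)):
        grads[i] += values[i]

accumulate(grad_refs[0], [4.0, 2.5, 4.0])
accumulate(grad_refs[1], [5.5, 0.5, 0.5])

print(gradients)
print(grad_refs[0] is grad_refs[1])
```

Key concept: gradient accumulation aliasing.
Step by step:
`gradients = [0.0] * 7` → gradients = [0.0, 0.0, 0.0, 0.0, 0.0, 0.0, 0.0]
`grad_refs = [gradients] * 2` → grad_refs = [[0.0, 0.0, 0.0, 0.0, 0.0, 0.0, 0.0], [0.0, 0.0, 0.0, 0.0, 0.0, 0.0, 0.0]]
`accumulate(grad_refs[0], [4.0, 2.5, 4.0])` → gradients = [4.0, 2.5, 4.0, 0.0, 0.0, 0.0, 0.0]; grad_refs = [[4.0, 2.5, 4.0, 0.0, 0.0, 0.0, 0.0], [4.0, 2.5, 4.0, 0.0, 0.0, 0.0, 0.0]]
`accumulate(grad_refs[1], [5.5, 0.5, 0.5])` → gradients = [9.5, 3.0, 4.5, 0.0, 0.0, 0.0, 0.0]; grad_refs = [[9.5, 3.0, 4.5, 0.0, 0.0, 0.0, 0.0], [9.5, 3.0, 4.5, 0.0, 0.0, 0.0, 0.0]]
`print(gradients)` → prints [9.5, 3.0, 4.5, 0.0, 0.0, 0.0, 0.0]
`print(grad_refs[0] is grad_refs[1])` → prints True

Answer:
[9.5, 3.0, 4.5, 0.0, 0.0, 0.0, 0.0]
True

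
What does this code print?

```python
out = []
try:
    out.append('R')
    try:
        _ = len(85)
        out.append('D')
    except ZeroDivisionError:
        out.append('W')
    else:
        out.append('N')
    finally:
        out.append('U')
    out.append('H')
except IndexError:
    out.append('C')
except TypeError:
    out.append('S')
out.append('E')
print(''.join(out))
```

Execution trace: 'R' (try body) → 'U' (inner finally) → 'S' (except TypeError) → 'E' (after the try/except). Output: RUSE

Answer: RUSE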